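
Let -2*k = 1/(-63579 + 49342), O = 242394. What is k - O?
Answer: -6901926755/28474 ≈ -2.4239e+5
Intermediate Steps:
k = 1/28474 (k = -1/(2*(-63579 + 49342)) = -½/(-14237) = -½*(-1/14237) = 1/28474 ≈ 3.5120e-5)
k - O = 1/28474 - 1*242394 = 1/28474 - 242394 = -6901926755/28474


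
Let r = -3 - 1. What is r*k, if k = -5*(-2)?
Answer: -40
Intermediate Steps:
r = -4
k = 10
r*k = -4*10 = -40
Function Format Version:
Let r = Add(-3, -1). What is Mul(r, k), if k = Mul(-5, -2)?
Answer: -40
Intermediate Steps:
r = -4
k = 10
Mul(r, k) = Mul(-4, 10) = -40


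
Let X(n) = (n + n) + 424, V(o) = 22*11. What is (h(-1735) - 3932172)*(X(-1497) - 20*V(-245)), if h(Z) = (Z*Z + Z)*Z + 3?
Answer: 38707337783790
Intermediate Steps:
V(o) = 242
X(n) = 424 + 2*n (X(n) = 2*n + 424 = 424 + 2*n)
h(Z) = 3 + Z*(Z + Z²) (h(Z) = (Z² + Z)*Z + 3 = (Z + Z²)*Z + 3 = Z*(Z + Z²) + 3 = 3 + Z*(Z + Z²))
(h(-1735) - 3932172)*(X(-1497) - 20*V(-245)) = ((3 + (-1735)² + (-1735)³) - 3932172)*((424 + 2*(-1497)) - 20*242) = ((3 + 3010225 - 5222740375) - 3932172)*((424 - 2994) - 4840) = (-5219730147 - 3932172)*(-2570 - 4840) = -5223662319*(-7410) = 38707337783790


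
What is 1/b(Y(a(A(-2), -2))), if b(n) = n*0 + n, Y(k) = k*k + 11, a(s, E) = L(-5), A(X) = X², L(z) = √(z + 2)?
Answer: ⅛ ≈ 0.12500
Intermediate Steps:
L(z) = √(2 + z)
a(s, E) = I*√3 (a(s, E) = √(2 - 5) = √(-3) = I*√3)
Y(k) = 11 + k² (Y(k) = k² + 11 = 11 + k²)
b(n) = n (b(n) = 0 + n = n)
1/b(Y(a(A(-2), -2))) = 1/(11 + (I*√3)²) = 1/(11 - 3) = 1/8 = ⅛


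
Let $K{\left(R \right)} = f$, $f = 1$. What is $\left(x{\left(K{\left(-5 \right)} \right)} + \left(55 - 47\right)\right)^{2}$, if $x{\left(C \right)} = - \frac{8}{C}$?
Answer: $0$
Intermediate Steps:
$K{\left(R \right)} = 1$
$\left(x{\left(K{\left(-5 \right)} \right)} + \left(55 - 47\right)\right)^{2} = \left(- \frac{8}{1} + \left(55 - 47\right)\right)^{2} = \left(\left(-8\right) 1 + \left(55 - 47\right)\right)^{2} = \left(-8 + 8\right)^{2} = 0^{2} = 0$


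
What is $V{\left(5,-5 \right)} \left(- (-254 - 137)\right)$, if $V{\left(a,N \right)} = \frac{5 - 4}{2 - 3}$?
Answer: $-391$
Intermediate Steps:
$V{\left(a,N \right)} = -1$ ($V{\left(a,N \right)} = 1 \frac{1}{-1} = 1 \left(-1\right) = -1$)
$V{\left(5,-5 \right)} \left(- (-254 - 137)\right) = - \left(-1\right) \left(-254 - 137\right) = - \left(-1\right) \left(-391\right) = \left(-1\right) 391 = -391$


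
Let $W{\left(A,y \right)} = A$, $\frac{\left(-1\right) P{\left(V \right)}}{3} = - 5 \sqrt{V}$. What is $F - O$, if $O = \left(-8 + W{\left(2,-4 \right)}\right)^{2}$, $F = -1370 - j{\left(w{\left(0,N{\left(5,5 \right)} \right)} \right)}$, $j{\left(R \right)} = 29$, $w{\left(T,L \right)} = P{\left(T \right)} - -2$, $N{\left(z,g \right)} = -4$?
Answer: $-1435$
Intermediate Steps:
$P{\left(V \right)} = 15 \sqrt{V}$ ($P{\left(V \right)} = - 3 \left(- 5 \sqrt{V}\right) = 15 \sqrt{V}$)
$w{\left(T,L \right)} = 2 + 15 \sqrt{T}$ ($w{\left(T,L \right)} = 15 \sqrt{T} - -2 = 15 \sqrt{T} + 2 = 2 + 15 \sqrt{T}$)
$F = -1399$ ($F = -1370 - 29 = -1399$)
$O = 36$ ($O = \left(-8 + 2\right)^{2} = \left(-6\right)^{2} = 36$)
$F - O = -1399 - 36 = -1435$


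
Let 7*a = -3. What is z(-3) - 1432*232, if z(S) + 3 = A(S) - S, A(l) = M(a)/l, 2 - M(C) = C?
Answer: -6976721/21 ≈ -3.3223e+5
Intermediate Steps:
a = -3/7 (a = (1/7)*(-3) = -3/7 ≈ -0.42857)
M(C) = 2 - C
A(l) = 17/(7*l) (A(l) = (2 - 1*(-3/7))/l = (2 + 3/7)/l = 17/(7*l))
z(S) = -3 - S + 17/(7*S) (z(S) = -3 + (17/(7*S) - S) = -3 + (-S + 17/(7*S)) = -3 - S + 17/(7*S))
z(-3) - 1432*232 = (-3 - 1*(-3) + (17/7)/(-3)) - 1432*232 = (-3 + 3 + (17/7)*(-1/3)) - 332224 = (-3 + 3 - 17/21) - 332224 = -17/21 - 332224 = -6976721/21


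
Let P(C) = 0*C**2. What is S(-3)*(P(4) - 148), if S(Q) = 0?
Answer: 0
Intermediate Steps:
P(C) = 0
S(-3)*(P(4) - 148) = 0*(0 - 148) = 0*(-148) = 0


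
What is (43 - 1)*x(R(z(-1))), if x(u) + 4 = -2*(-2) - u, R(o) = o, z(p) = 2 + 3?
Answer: -210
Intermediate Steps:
z(p) = 5
x(u) = -u (x(u) = -4 + (-2*(-2) - u) = -4 + (4 - u) = -u)
(43 - 1)*x(R(z(-1))) = (43 - 1)*(-1*5) = 42*(-5) = -210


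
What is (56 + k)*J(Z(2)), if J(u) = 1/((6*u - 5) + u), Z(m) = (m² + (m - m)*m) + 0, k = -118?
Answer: -62/23 ≈ -2.6957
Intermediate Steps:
Z(m) = m² (Z(m) = (m² + 0*m) + 0 = (m² + 0) + 0 = m² + 0 = m²)
J(u) = 1/(-5 + 7*u) (J(u) = 1/((-5 + 6*u) + u) = 1/(-5 + 7*u))
(56 + k)*J(Z(2)) = (56 - 118)/(-5 + 7*2²) = -62/(-5 + 7*4) = -62/(-5 + 28) = -62/23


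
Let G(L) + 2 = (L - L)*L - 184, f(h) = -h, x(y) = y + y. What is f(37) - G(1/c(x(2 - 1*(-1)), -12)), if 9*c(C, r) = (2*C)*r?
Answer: 149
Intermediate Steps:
x(y) = 2*y
c(C, r) = 2*C*r/9 (c(C, r) = ((2*C)*r)/9 = (2*C*r)/9 = 2*C*r/9)
G(L) = -186 (G(L) = -2 + ((L - L)*L - 184) = -2 + (0*L - 184) = -2 + (0 - 184) = -2 - 184 = -186)
f(37) - G(1/c(x(2 - 1*(-1)), -12)) = -1*37 - 1*(-186) = -37 + 186 = 149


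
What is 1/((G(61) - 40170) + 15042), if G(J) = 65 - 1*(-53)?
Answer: -1/25010 ≈ -3.9984e-5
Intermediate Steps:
G(J) = 118 (G(J) = 65 + 53 = 118)
1/((G(61) - 40170) + 15042) = 1/((118 - 40170) + 15042) = 1/(-40052 + 15042) = 1/(-25010) = -1/25010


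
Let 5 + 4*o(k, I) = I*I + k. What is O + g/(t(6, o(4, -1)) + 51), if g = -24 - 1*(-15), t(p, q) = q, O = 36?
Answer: 609/17 ≈ 35.824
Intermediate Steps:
o(k, I) = -5/4 + k/4 + I²/4 (o(k, I) = -5/4 + (I*I + k)/4 = -5/4 + (I² + k)/4 = -5/4 + (k + I²)/4 = -5/4 + (k/4 + I²/4) = -5/4 + k/4 + I²/4)
g = -9 (g = -24 + 15 = -9)
O + g/(t(6, o(4, -1)) + 51) = 36 - 9/((-5/4 + (¼)*4 + (¼)*(-1)²) + 51) = 36 - 9/((-5/4 + 1 + (¼)*1) + 51) = 36 - 9/((-5/4 + 1 + ¼) + 51) = 36 - 9/(0 + 51) = 36 - 9/51 = 36 - 9*1/51 = 36 - 3/17 = 609/17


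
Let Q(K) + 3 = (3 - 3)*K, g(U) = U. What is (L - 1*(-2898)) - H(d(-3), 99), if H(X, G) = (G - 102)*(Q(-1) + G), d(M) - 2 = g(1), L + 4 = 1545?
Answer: 4727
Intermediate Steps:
L = 1541 (L = -4 + 1545 = 1541)
d(M) = 3 (d(M) = 2 + 1 = 3)
Q(K) = -3 (Q(K) = -3 + (3 - 3)*K = -3 + 0*K = -3 + 0 = -3)
H(X, G) = (-102 + G)*(-3 + G) (H(X, G) = (G - 102)*(-3 + G) = (-102 + G)*(-3 + G))
(L - 1*(-2898)) - H(d(-3), 99) = (1541 - 1*(-2898)) - (306 + 99² - 105*99) = (1541 + 2898) - (306 + 9801 - 10395) = 4439 - 1*(-288) = 4439 + 288 = 4727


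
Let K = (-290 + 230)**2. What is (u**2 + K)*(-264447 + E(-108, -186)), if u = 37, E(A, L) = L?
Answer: -1314961377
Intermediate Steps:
K = 3600 (K = (-60)**2 = 3600)
(u**2 + K)*(-264447 + E(-108, -186)) = (37**2 + 3600)*(-264447 - 186) = (1369 + 3600)*(-264633) = 4969*(-264633) = -1314961377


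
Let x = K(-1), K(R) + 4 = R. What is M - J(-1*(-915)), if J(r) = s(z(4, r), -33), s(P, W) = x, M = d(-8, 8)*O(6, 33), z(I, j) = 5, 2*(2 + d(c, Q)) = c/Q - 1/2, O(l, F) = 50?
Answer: -265/2 ≈ -132.50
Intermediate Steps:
K(R) = -4 + R
d(c, Q) = -9/4 + c/(2*Q) (d(c, Q) = -2 + (c/Q - 1/2)/2 = -2 + (c/Q - 1*½)/2 = -2 + (c/Q - ½)/2 = -2 + (-½ + c/Q)/2 = -2 + (-¼ + c/(2*Q)) = -9/4 + c/(2*Q))
x = -5 (x = -4 - 1 = -5)
M = -275/2 (M = (-9/4 + (½)*(-8)/8)*50 = (-9/4 + (½)*(-8)*(⅛))*50 = (-9/4 - ½)*50 = -11/4*50 = -275/2 ≈ -137.50)
s(P, W) = -5
J(r) = -5
M - J(-1*(-915)) = -275/2 - 1*(-5) = -275/2 + 5 = -265/2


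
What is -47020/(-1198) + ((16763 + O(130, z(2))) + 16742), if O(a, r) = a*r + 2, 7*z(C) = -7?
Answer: 20016333/599 ≈ 33416.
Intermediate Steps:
z(C) = -1 (z(C) = (⅐)*(-7) = -1)
O(a, r) = 2 + a*r
-47020/(-1198) + ((16763 + O(130, z(2))) + 16742) = -47020/(-1198) + ((16763 + (2 + 130*(-1))) + 16742) = -47020*(-1/1198) + ((16763 + (2 - 130)) + 16742) = 23510/599 + ((16763 - 128) + 16742) = 23510/599 + (16635 + 16742) = 23510/599 + 33377 = 20016333/599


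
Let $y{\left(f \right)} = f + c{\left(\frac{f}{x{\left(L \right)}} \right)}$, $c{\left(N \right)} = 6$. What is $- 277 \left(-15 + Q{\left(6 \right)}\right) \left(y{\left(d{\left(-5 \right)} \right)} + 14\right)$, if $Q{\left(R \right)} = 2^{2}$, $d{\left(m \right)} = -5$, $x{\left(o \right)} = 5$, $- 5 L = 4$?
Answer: $45705$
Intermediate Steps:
$L = - \frac{4}{5}$ ($L = \left(- \frac{1}{5}\right) 4 = - \frac{4}{5} \approx -0.8$)
$Q{\left(R \right)} = 4$
$y{\left(f \right)} = 6 + f$ ($y{\left(f \right)} = f + 6 = 6 + f$)
$- 277 \left(-15 + Q{\left(6 \right)}\right) \left(y{\left(d{\left(-5 \right)} \right)} + 14\right) = - 277 \left(-15 + 4\right) \left(\left(6 - 5\right) + 14\right) = - 277 \left(- 11 \left(1 + 14\right)\right) = - 277 \left(\left(-11\right) 15\right) = \left(-277\right) \left(-165\right) = 45705$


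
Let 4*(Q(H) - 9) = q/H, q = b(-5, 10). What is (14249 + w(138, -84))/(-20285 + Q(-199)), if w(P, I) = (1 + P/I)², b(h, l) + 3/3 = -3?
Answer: -555784115/790844908 ≈ -0.70277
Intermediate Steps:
b(h, l) = -4 (b(h, l) = -1 - 3 = -4)
q = -4
Q(H) = 9 - 1/H (Q(H) = 9 + (-4/H)/4 = 9 - 1/H)
(14249 + w(138, -84))/(-20285 + Q(-199)) = (14249 + (-84 + 138)²/(-84)²)/(-20285 + (9 - 1/(-199))) = (14249 + (1/7056)*54²)/(-20285 + (9 - 1*(-1/199))) = (14249 + (1/7056)*2916)/(-20285 + (9 + 1/199)) = (14249 + 81/196)/(-20285 + 1792/199) = 2792885/(196*(-4034923/199)) = (2792885/196)*(-199/4034923) = -555784115/790844908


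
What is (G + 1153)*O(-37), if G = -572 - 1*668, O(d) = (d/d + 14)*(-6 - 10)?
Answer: 20880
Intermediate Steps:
O(d) = -240 (O(d) = (1 + 14)*(-16) = 15*(-16) = -240)
G = -1240 (G = -572 - 668 = -1240)
(G + 1153)*O(-37) = (-1240 + 1153)*(-240) = -87*(-240) = 20880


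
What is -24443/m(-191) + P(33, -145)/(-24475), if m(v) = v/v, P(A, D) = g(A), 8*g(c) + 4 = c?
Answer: -4785939429/195800 ≈ -24443.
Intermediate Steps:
g(c) = -1/2 + c/8
P(A, D) = -1/2 + A/8
m(v) = 1
-24443/m(-191) + P(33, -145)/(-24475) = -24443/1 + (-1/2 + (1/8)*33)/(-24475) = -24443*1 + (-1/2 + 33/8)*(-1/24475) = -24443 + (29/8)*(-1/24475) = -24443 - 29/195800 = -4785939429/195800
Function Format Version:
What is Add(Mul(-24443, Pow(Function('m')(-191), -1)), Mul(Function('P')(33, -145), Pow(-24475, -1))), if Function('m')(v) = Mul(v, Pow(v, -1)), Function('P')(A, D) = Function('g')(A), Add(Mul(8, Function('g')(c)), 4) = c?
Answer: Rational(-4785939429, 195800) ≈ -24443.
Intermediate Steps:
Function('g')(c) = Add(Rational(-1, 2), Mul(Rational(1, 8), c))
Function('P')(A, D) = Add(Rational(-1, 2), Mul(Rational(1, 8), A))
Function('m')(v) = 1
Add(Mul(-24443, Pow(Function('m')(-191), -1)), Mul(Function('P')(33, -145), Pow(-24475, -1))) = Add(Mul(-24443, Pow(1, -1)), Mul(Add(Rational(-1, 2), Mul(Rational(1, 8), 33)), Pow(-24475, -1))) = Add(Mul(-24443, 1), Mul(Add(Rational(-1, 2), Rational(33, 8)), Rational(-1, 24475))) = Add(-24443, Mul(Rational(29, 8), Rational(-1, 24475))) = Add(-24443, Rational(-29, 195800)) = Rational(-4785939429, 195800)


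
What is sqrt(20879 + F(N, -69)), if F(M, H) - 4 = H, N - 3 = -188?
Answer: sqrt(20814) ≈ 144.27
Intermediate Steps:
N = -185 (N = 3 - 188 = -185)
F(M, H) = 4 + H
sqrt(20879 + F(N, -69)) = sqrt(20879 + (4 - 69)) = sqrt(20879 - 65) = sqrt(20814)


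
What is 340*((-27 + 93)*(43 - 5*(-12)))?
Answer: 2311320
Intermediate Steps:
340*((-27 + 93)*(43 - 5*(-12))) = 340*(66*(43 + 60)) = 340*(66*103) = 340*6798 = 2311320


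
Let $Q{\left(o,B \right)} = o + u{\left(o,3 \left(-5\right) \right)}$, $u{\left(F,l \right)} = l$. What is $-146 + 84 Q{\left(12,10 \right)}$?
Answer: $-398$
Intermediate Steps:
$Q{\left(o,B \right)} = -15 + o$ ($Q{\left(o,B \right)} = o + 3 \left(-5\right) = o - 15 = -15 + o$)
$-146 + 84 Q{\left(12,10 \right)} = -146 + 84 \left(-15 + 12\right) = -146 + 84 \left(-3\right) = -146 - 252 = -398$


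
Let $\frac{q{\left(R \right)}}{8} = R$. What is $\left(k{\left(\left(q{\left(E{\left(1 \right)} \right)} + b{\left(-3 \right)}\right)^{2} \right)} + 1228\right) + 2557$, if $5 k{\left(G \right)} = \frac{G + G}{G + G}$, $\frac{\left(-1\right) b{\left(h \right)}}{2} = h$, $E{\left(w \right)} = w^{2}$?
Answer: $\frac{18926}{5} \approx 3785.2$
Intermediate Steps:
$b{\left(h \right)} = - 2 h$
$q{\left(R \right)} = 8 R$
$k{\left(G \right)} = \frac{1}{5}$ ($k{\left(G \right)} = \frac{\left(G + G\right) \frac{1}{G + G}}{5} = \frac{2 G \frac{1}{2 G}}{5} = \frac{1}{5} \cdot 1 = \frac{1}{5}$)
$\left(k{\left(\left(q{\left(E{\left(1 \right)} \right)} + b{\left(-3 \right)}\right)^{2} \right)} + 1228\right) + 2557 = \left(\frac{1}{5} + 1228\right) + 2557 = \frac{6141}{5} + 2557 = \frac{18926}{5}$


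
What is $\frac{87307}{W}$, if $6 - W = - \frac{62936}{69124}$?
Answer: $\frac{1508752267}{119420} \approx 12634.0$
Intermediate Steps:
$W = \frac{119420}{17281}$ ($W = 6 - - \frac{62936}{69124} = 6 - \left(-62936\right) \frac{1}{69124} = 6 - - \frac{15734}{17281} = 6 + \frac{15734}{17281} = \frac{119420}{17281} \approx 6.9105$)
$\frac{87307}{W} = \frac{87307}{\frac{119420}{17281}} = 87307 \cdot \frac{17281}{119420} = \frac{1508752267}{119420}$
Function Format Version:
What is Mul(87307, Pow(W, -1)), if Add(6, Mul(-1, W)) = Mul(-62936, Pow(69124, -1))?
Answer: Rational(1508752267, 119420) ≈ 12634.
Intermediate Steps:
W = Rational(119420, 17281) (W = Add(6, Mul(-1, Mul(-62936, Pow(69124, -1)))) = Add(6, Mul(-1, Mul(-62936, Rational(1, 69124)))) = Add(6, Mul(-1, Rational(-15734, 17281))) = Add(6, Rational(15734, 17281)) = Rational(119420, 17281) ≈ 6.9105)
Mul(87307, Pow(W, -1)) = Mul(87307, Pow(Rational(119420, 17281), -1)) = Mul(87307, Rational(17281, 119420)) = Rational(1508752267, 119420)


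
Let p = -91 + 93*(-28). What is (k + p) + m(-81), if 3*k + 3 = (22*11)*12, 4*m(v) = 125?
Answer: -6787/4 ≈ -1696.8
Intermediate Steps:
p = -2695 (p = -91 - 2604 = -2695)
m(v) = 125/4 (m(v) = (¼)*125 = 125/4)
k = 967 (k = -1 + ((22*11)*12)/3 = -1 + (242*12)/3 = -1 + (⅓)*2904 = -1 + 968 = 967)
(k + p) + m(-81) = (967 - 2695) + 125/4 = -1728 + 125/4 = -6787/4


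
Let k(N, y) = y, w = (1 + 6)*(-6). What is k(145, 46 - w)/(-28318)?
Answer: -44/14159 ≈ -0.0031076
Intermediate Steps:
w = -42 (w = 7*(-6) = -42)
k(145, 46 - w)/(-28318) = (46 - 1*(-42))/(-28318) = (46 + 42)*(-1/28318) = 88*(-1/28318) = -44/14159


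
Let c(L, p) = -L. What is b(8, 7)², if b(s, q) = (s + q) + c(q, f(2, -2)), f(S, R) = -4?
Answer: 64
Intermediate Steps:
b(s, q) = s (b(s, q) = (s + q) - q = (q + s) - q = s)
b(8, 7)² = 8² = 64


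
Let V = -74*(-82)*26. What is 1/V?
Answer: 1/157768 ≈ 6.3384e-6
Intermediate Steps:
V = 157768 (V = 6068*26 = 157768)
1/V = 1/157768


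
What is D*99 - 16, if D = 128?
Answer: 12656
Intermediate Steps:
D*99 - 16 = 128*99 - 16 = 12672 - 16 = 12656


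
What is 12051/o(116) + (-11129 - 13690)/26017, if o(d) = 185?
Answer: 308939352/4813145 ≈ 64.187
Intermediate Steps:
12051/o(116) + (-11129 - 13690)/26017 = 12051/185 + (-11129 - 13690)/26017 = 12051*(1/185) - 24819*1/26017 = 12051/185 - 24819/26017 = 308939352/4813145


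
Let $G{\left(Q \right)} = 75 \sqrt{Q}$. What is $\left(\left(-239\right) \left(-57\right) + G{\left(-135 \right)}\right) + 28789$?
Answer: $42412 + 225 i \sqrt{15} \approx 42412.0 + 871.42 i$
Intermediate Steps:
$\left(\left(-239\right) \left(-57\right) + G{\left(-135 \right)}\right) + 28789 = \left(\left(-239\right) \left(-57\right) + 75 \sqrt{-135}\right) + 28789 = \left(13623 + 75 \cdot 3 i \sqrt{15}\right) + 28789 = \left(13623 + 225 i \sqrt{15}\right) + 28789 = 42412 + 225 i \sqrt{15}$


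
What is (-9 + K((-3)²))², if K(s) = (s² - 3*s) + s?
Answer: 2916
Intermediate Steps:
K(s) = s² - 2*s
(-9 + K((-3)²))² = (-9 + (-3)²*(-2 + (-3)²))² = (-9 + 9*(-2 + 9))² = (-9 + 9*7)² = (-9 + 63)² = 54² = 2916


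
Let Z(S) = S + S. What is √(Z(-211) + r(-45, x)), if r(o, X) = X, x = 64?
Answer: I*√358 ≈ 18.921*I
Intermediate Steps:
Z(S) = 2*S
√(Z(-211) + r(-45, x)) = √(2*(-211) + 64) = √(-422 + 64) = √(-358) = I*√358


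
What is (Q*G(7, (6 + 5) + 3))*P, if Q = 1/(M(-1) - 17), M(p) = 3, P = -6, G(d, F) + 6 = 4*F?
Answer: 150/7 ≈ 21.429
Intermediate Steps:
G(d, F) = -6 + 4*F
Q = -1/14 (Q = 1/(3 - 17) = 1/(-14) = -1/14 ≈ -0.071429)
(Q*G(7, (6 + 5) + 3))*P = -(-6 + 4*((6 + 5) + 3))/14*(-6) = -(-6 + 4*(11 + 3))/14*(-6) = -(-6 + 4*14)/14*(-6) = -(-6 + 56)/14*(-6) = -1/14*50*(-6) = -25/7*(-6) = 150/7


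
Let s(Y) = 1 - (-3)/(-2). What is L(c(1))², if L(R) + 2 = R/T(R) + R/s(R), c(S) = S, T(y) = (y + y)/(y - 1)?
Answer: 16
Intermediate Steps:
s(Y) = -½ (s(Y) = 1 - (-3)*(-1)/2 = 1 - 1*3/2 = 1 - 3/2 = -½)
T(y) = 2*y/(-1 + y) (T(y) = (2*y)/(-1 + y) = 2*y/(-1 + y))
L(R) = -5/2 - 3*R/2 (L(R) = -2 + (R/((2*R/(-1 + R))) + R/(-½)) = -2 + (R*((-1 + R)/(2*R)) + R*(-2)) = -2 + ((-½ + R/2) - 2*R) = -2 + (-½ - 3*R/2) = -5/2 - 3*R/2)
L(c(1))² = (-5/2 - 3/2*1)² = (-5/2 - 3/2)² = (-4)² = 16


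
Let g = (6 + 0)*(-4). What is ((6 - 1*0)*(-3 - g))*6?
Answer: 756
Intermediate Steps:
g = -24 (g = 6*(-4) = -24)
((6 - 1*0)*(-3 - g))*6 = ((6 - 1*0)*(-3 - 1*(-24)))*6 = ((6 + 0)*(-3 + 24))*6 = (6*21)*6 = 126*6 = 756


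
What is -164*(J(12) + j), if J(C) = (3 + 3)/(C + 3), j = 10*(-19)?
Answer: 155472/5 ≈ 31094.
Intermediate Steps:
j = -190
J(C) = 6/(3 + C)
-164*(J(12) + j) = -164*(6/(3 + 12) - 190) = -164*(6/15 - 190) = -164*(6*(1/15) - 190) = -164*(⅖ - 190) = -164*(-948/5) = 155472/5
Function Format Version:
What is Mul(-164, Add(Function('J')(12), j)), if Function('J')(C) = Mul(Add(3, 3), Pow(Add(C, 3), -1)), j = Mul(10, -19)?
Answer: Rational(155472, 5) ≈ 31094.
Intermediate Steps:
j = -190
Function('J')(C) = Mul(6, Pow(Add(3, C), -1))
Mul(-164, Add(Function('J')(12), j)) = Mul(-164, Add(Mul(6, Pow(Add(3, 12), -1)), -190)) = Mul(-164, Add(Mul(6, Pow(15, -1)), -190)) = Mul(-164, Add(Mul(6, Rational(1, 15)), -190)) = Mul(-164, Add(Rational(2, 5), -190)) = Mul(-164, Rational(-948, 5)) = Rational(155472, 5)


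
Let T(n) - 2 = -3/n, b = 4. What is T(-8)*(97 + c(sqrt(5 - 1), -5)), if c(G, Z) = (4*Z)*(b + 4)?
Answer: -1197/8 ≈ -149.63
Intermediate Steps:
T(n) = 2 - 3/n
c(G, Z) = 32*Z (c(G, Z) = (4*Z)*(4 + 4) = (4*Z)*8 = 32*Z)
T(-8)*(97 + c(sqrt(5 - 1), -5)) = (2 - 3/(-8))*(97 + 32*(-5)) = (2 - 3*(-1/8))*(97 - 160) = (2 + 3/8)*(-63) = (19/8)*(-63) = -1197/8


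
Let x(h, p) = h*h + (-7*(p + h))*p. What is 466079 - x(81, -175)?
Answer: 574668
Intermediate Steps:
x(h, p) = h² + p*(-7*h - 7*p) (x(h, p) = h² + (-7*(h + p))*p = h² + (-7*h - 7*p)*p = h² + p*(-7*h - 7*p))
466079 - x(81, -175) = 466079 - (81² - 7*(-175)² - 7*81*(-175)) = 466079 - (6561 - 7*30625 + 99225) = 466079 - (6561 - 214375 + 99225) = 466079 - 1*(-108589) = 466079 + 108589 = 574668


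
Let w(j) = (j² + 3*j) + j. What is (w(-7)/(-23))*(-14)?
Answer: 294/23 ≈ 12.783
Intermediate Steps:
w(j) = j² + 4*j
(w(-7)/(-23))*(-14) = ((-7*(4 - 7))/(-23))*(-14) = -(-7)*(-3)/23*(-14) = -1/23*21*(-14) = -21/23*(-14) = 294/23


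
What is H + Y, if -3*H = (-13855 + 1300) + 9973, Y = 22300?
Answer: 69482/3 ≈ 23161.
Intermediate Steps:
H = 2582/3 (H = -((-13855 + 1300) + 9973)/3 = -(-12555 + 9973)/3 = -⅓*(-2582) = 2582/3 ≈ 860.67)
H + Y = 2582/3 + 22300 = 69482/3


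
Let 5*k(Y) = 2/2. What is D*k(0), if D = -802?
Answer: -802/5 ≈ -160.40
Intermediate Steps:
k(Y) = ⅕ (k(Y) = (2/2)/5 = (2*(½))/5 = (⅕)*1 = ⅕)
D*k(0) = -802*⅕ = -802/5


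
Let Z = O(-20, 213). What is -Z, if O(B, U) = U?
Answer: -213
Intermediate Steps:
Z = 213
-Z = -1*213 = -213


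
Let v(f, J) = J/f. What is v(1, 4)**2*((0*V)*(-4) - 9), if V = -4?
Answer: -144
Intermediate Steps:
v(1, 4)**2*((0*V)*(-4) - 9) = (4/1)**2*((0*(-4))*(-4) - 9) = (4*1)**2*(0*(-4) - 9) = 4**2*(0 - 9) = 16*(-9) = -144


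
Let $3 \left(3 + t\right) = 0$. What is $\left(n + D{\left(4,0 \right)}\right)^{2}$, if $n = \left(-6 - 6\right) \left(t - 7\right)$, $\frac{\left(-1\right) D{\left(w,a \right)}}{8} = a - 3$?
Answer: $20736$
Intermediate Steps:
$t = -3$ ($t = -3 + \frac{1}{3} \cdot 0 = -3 + 0 = -3$)
$D{\left(w,a \right)} = 24 - 8 a$ ($D{\left(w,a \right)} = - 8 \left(a - 3\right) = - 8 \left(-3 + a\right) = 24 - 8 a$)
$n = 120$ ($n = \left(-6 - 6\right) \left(-3 - 7\right) = \left(-12\right) \left(-10\right) = 120$)
$\left(n + D{\left(4,0 \right)}\right)^{2} = \left(120 + \left(24 - 0\right)\right)^{2} = \left(120 + \left(24 + 0\right)\right)^{2} = \left(120 + 24\right)^{2} = 144^{2} = 20736$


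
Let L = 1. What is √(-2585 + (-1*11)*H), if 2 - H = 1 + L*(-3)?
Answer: I*√2629 ≈ 51.274*I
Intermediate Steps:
H = 4 (H = 2 - (1 + 1*(-3)) = 2 - (1 - 3) = 2 - 1*(-2) = 2 + 2 = 4)
√(-2585 + (-1*11)*H) = √(-2585 - 1*11*4) = √(-2585 - 11*4) = √(-2585 - 44) = √(-2629) = I*√2629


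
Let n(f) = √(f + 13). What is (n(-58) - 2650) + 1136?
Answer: -1514 + 3*I*√5 ≈ -1514.0 + 6.7082*I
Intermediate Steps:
n(f) = √(13 + f)
(n(-58) - 2650) + 1136 = (√(13 - 58) - 2650) + 1136 = (√(-45) - 2650) + 1136 = (3*I*√5 - 2650) + 1136 = (-2650 + 3*I*√5) + 1136 = -1514 + 3*I*√5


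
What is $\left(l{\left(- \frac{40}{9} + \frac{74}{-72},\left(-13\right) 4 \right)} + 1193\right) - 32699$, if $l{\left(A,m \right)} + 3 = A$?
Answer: $- \frac{1134521}{36} \approx -31514.0$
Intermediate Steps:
$l{\left(A,m \right)} = -3 + A$
$\left(l{\left(- \frac{40}{9} + \frac{74}{-72},\left(-13\right) 4 \right)} + 1193\right) - 32699 = \left(\left(-3 + \left(- \frac{40}{9} + \frac{74}{-72}\right)\right) + 1193\right) - 32699 = \left(\left(-3 + \left(\left(-40\right) \frac{1}{9} + 74 \left(- \frac{1}{72}\right)\right)\right) + 1193\right) - 32699 = \left(\left(-3 - \frac{197}{36}\right) + 1193\right) - 32699 = \left(- \frac{305}{36} + 1193\right) - 32699 = \frac{42643}{36} - 32699 = - \frac{1134521}{36}$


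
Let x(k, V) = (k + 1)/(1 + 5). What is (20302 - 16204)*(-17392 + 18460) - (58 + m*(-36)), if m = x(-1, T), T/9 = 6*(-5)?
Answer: 4376606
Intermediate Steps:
T = -270 (T = 9*(6*(-5)) = 9*(-30) = -270)
x(k, V) = 1/6 + k/6 (x(k, V) = (1 + k)/6 = (1 + k)*(1/6) = 1/6 + k/6)
m = 0 (m = 1/6 + (1/6)*(-1) = 1/6 - 1/6 = 0)
(20302 - 16204)*(-17392 + 18460) - (58 + m*(-36)) = (20302 - 16204)*(-17392 + 18460) - (58 + 0*(-36)) = 4098*1068 - (58 + 0) = 4376664 - 1*58 = 4376664 - 58 = 4376606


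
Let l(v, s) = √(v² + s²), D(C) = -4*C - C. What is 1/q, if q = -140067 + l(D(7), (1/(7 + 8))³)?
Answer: -1595450671875/223469975303999999 - 3375*√13953515626/223469975303999999 ≈ -7.1412e-6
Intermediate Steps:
D(C) = -5*C
l(v, s) = √(s² + v²)
q = -140067 + √13953515626/3375 (q = -140067 + √(((1/(7 + 8))³)² + (-5*7)²) = -140067 + √(((1/15)³)² + (-35)²) = -140067 + √(((1/15)³)² + 1225) = -140067 + √((1/3375)² + 1225) = -140067 + √(1/11390625 + 1225) = -140067 + √(13953515626/11390625) = -140067 + √13953515626/3375 ≈ -1.4003e+5)
1/q = 1/(-140067 + √13953515626/3375)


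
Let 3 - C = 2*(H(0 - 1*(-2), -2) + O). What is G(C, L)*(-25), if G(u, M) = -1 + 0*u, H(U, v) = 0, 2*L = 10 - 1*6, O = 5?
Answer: 25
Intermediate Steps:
L = 2 (L = (10 - 1*6)/2 = (10 - 6)/2 = (½)*4 = 2)
C = -7 (C = 3 - 2*(0 + 5) = 3 - 2*5 = 3 - 1*10 = 3 - 10 = -7)
G(u, M) = -1 (G(u, M) = -1 + 0 = -1)
G(C, L)*(-25) = -1*(-25) = 25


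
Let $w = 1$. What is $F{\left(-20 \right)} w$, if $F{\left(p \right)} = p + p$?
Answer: $-40$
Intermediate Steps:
$F{\left(p \right)} = 2 p$
$F{\left(-20 \right)} w = 2 \left(-20\right) 1 = \left(-40\right) 1 = -40$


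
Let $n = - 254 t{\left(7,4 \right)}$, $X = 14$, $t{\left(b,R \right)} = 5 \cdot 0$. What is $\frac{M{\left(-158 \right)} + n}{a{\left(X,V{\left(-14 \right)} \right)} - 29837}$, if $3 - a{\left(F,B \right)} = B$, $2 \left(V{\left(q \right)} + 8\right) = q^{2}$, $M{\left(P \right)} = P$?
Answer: $\frac{79}{14962} \approx 0.00528$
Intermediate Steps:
$t{\left(b,R \right)} = 0$
$V{\left(q \right)} = -8 + \frac{q^{2}}{2}$
$a{\left(F,B \right)} = 3 - B$
$n = 0$ ($n = \left(-254\right) 0 = 0$)
$\frac{M{\left(-158 \right)} + n}{a{\left(X,V{\left(-14 \right)} \right)} - 29837} = \frac{-158 + 0}{\left(3 - \left(-8 + \frac{\left(-14\right)^{2}}{2}\right)\right) - 29837} = - \frac{158}{\left(3 - \left(-8 + \frac{1}{2} \cdot 196\right)\right) - 29837} = - \frac{158}{\left(3 - \left(-8 + 98\right)\right) - 29837} = - \frac{158}{\left(3 - 90\right) - 29837} = - \frac{158}{-87 - 29837} = - \frac{158}{-29924} = \left(-158\right) \left(- \frac{1}{29924}\right) = \frac{79}{14962}$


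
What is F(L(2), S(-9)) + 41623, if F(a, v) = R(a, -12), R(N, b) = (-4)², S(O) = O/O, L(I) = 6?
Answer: 41639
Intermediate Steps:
S(O) = 1
R(N, b) = 16
F(a, v) = 16
F(L(2), S(-9)) + 41623 = 16 + 41623 = 41639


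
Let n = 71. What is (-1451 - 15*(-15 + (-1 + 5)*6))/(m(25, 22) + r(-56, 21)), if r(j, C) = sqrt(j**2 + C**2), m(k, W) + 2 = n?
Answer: -54717/592 + 5551*sqrt(73)/592 ≈ -12.313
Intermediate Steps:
m(k, W) = 69 (m(k, W) = -2 + 71 = 69)
r(j, C) = sqrt(C**2 + j**2)
(-1451 - 15*(-15 + (-1 + 5)*6))/(m(25, 22) + r(-56, 21)) = (-1451 - 15*(-15 + (-1 + 5)*6))/(69 + sqrt(21**2 + (-56)**2)) = (-1451 - 15*(-15 + 4*6))/(69 + sqrt(441 + 3136)) = (-1451 - 15*(-15 + 24))/(69 + sqrt(3577)) = (-1451 - 15*9)/(69 + 7*sqrt(73)) = (-1451 - 135)/(69 + 7*sqrt(73)) = -1586/(69 + 7*sqrt(73))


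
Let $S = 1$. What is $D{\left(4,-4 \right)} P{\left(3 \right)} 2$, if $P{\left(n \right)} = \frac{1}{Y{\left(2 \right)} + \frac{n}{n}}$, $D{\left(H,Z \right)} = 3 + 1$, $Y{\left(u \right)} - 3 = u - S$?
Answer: $\frac{8}{5} \approx 1.6$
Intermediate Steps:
$Y{\left(u \right)} = 2 + u$ ($Y{\left(u \right)} = 3 + \left(u - 1\right) = 3 + \left(-1 + u\right) = 2 + u$)
$D{\left(H,Z \right)} = 4$
$P{\left(n \right)} = \frac{1}{5}$ ($P{\left(n \right)} = \frac{1}{\left(2 + 2\right) + \frac{n}{n}} = \frac{1}{4 + 1} = \frac{1}{5}$)
$D{\left(4,-4 \right)} P{\left(3 \right)} 2 = 4 \cdot \frac{1}{5} \cdot 2 = \frac{4}{5} \cdot 2 = \frac{8}{5}$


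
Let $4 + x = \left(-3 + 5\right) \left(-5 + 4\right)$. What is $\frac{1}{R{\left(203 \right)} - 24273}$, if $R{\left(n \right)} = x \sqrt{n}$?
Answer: $- \frac{93}{2257361} + \frac{2 \sqrt{203}}{196390407} \approx -4.1053 \cdot 10^{-5}$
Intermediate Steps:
$x = -6$ ($x = -4 + \left(-3 + 5\right) \left(-5 + 4\right) = -4 + 2 \left(-1\right) = -4 - 2 = -6$)
$R{\left(n \right)} = - 6 \sqrt{n}$
$\frac{1}{R{\left(203 \right)} - 24273} = \frac{1}{- 6 \sqrt{203} - 24273} = \frac{1}{-24273 - 6 \sqrt{203}}$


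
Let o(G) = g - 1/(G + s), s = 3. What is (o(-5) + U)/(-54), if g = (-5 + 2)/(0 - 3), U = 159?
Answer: -107/36 ≈ -2.9722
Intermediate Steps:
g = 1 (g = -3/(-3) = -3*(-1/3) = 1)
o(G) = 1 - 1/(3 + G) (o(G) = 1 - 1/(G + 3) = 1 - 1/(3 + G))
(o(-5) + U)/(-54) = ((2 - 5)/(3 - 5) + 159)/(-54) = (-3/(-2) + 159)*(-1/54) = (-1/2*(-3) + 159)*(-1/54) = (3/2 + 159)*(-1/54) = (321/2)*(-1/54) = -107/36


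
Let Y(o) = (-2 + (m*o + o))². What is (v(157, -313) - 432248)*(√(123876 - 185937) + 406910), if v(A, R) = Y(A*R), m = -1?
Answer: -175884406040 - 432244*I*√62061 ≈ -1.7588e+11 - 1.0768e+8*I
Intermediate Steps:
Y(o) = 4 (Y(o) = (-2 + (-o + o))² = (-2 + 0)² = (-2)² = 4)
v(A, R) = 4
(v(157, -313) - 432248)*(√(123876 - 185937) + 406910) = (4 - 432248)*(√(123876 - 185937) + 406910) = -432244*(√(-62061) + 406910) = -432244*(I*√62061 + 406910) = -432244*(406910 + I*√62061) = -175884406040 - 432244*I*√62061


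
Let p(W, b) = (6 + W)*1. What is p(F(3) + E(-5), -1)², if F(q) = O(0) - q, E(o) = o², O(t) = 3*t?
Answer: 784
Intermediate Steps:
F(q) = -q (F(q) = 3*0 - q = 0 - q = -q)
p(W, b) = 6 + W
p(F(3) + E(-5), -1)² = (6 + (-1*3 + (-5)²))² = (6 + (-3 + 25))² = (6 + 22)² = 28² = 784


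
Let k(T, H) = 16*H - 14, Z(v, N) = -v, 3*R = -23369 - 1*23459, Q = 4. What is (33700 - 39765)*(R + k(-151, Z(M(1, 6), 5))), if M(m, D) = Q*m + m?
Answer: 285722150/3 ≈ 9.5241e+7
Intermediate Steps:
R = -46828/3 (R = (-23369 - 1*23459)/3 = (-23369 - 23459)/3 = (⅓)*(-46828) = -46828/3 ≈ -15609.)
M(m, D) = 5*m (M(m, D) = 4*m + m = 5*m)
k(T, H) = -14 + 16*H
(33700 - 39765)*(R + k(-151, Z(M(1, 6), 5))) = (33700 - 39765)*(-46828/3 + (-14 + 16*(-5))) = -6065*(-46828/3 + (-14 + 16*(-1*5))) = -6065*(-46828/3 + (-14 + 16*(-5))) = -6065*(-46828/3 + (-14 - 80)) = -6065*(-46828/3 - 94) = -6065*(-47110/3) = 285722150/3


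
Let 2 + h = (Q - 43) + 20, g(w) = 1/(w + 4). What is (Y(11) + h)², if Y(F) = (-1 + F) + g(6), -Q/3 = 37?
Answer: 1585081/100 ≈ 15851.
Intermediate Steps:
Q = -111 (Q = -3*37 = -111)
g(w) = 1/(4 + w)
Y(F) = -9/10 + F (Y(F) = (-1 + F) + 1/(4 + 6) = (-1 + F) + 1/10 = (-1 + F) + ⅒ = -9/10 + F)
h = -136 (h = -2 + ((-111 - 43) + 20) = -2 + (-154 + 20) = -2 - 134 = -136)
(Y(11) + h)² = ((-9/10 + 11) - 136)² = (101/10 - 136)² = (-1259/10)² = 1585081/100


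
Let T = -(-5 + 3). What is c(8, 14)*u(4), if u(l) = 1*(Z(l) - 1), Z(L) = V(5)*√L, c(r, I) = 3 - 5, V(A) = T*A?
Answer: -38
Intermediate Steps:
T = 2 (T = -1*(-2) = 2)
V(A) = 2*A
c(r, I) = -2
Z(L) = 10*√L (Z(L) = (2*5)*√L = 10*√L)
u(l) = -1 + 10*√l (u(l) = 1*(10*√l - 1) = 1*(-1 + 10*√l) = -1 + 10*√l)
c(8, 14)*u(4) = -2*(-1 + 10*√4) = -2*(-1 + 10*2) = -2*(-1 + 20) = -2*19 = -38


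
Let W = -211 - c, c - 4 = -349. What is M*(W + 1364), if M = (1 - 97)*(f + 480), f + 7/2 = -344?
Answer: -19054560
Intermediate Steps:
f = -695/2 (f = -7/2 - 344 = -695/2 ≈ -347.50)
c = -345 (c = 4 - 349 = -345)
W = 134 (W = -211 - 1*(-345) = -211 + 345 = 134)
M = -12720 (M = (1 - 97)*(-695/2 + 480) = -96*265/2 = -12720)
M*(W + 1364) = -12720*(134 + 1364) = -12720*1498 = -19054560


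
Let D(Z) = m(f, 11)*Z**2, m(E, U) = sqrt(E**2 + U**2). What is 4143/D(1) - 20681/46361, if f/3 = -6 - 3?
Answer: -20681/46361 + 4143*sqrt(34)/170 ≈ 141.66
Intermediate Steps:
f = -27 (f = 3*(-6 - 3) = 3*(-9) = -27)
D(Z) = 5*sqrt(34)*Z**2 (D(Z) = sqrt((-27)**2 + 11**2)*Z**2 = sqrt(729 + 121)*Z**2 = sqrt(850)*Z**2 = (5*sqrt(34))*Z**2 = 5*sqrt(34)*Z**2)
4143/D(1) - 20681/46361 = 4143/((5*sqrt(34)*1**2)) - 20681/46361 = 4143/((5*sqrt(34)*1)) - 20681*1/46361 = 4143/((5*sqrt(34))) - 20681/46361 = 4143*(sqrt(34)/170) - 20681/46361 = 4143*sqrt(34)/170 - 20681/46361 = -20681/46361 + 4143*sqrt(34)/170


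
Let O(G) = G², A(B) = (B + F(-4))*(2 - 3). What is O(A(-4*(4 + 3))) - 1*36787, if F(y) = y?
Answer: -35763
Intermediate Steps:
A(B) = 4 - B (A(B) = (B - 4)*(2 - 3) = (-4 + B)*(-1) = 4 - B)
O(A(-4*(4 + 3))) - 1*36787 = (4 - (-4)*(4 + 3))² - 1*36787 = (4 - (-4)*7)² - 36787 = (4 - 1*(-28))² - 36787 = (4 + 28)² - 36787 = 32² - 36787 = 1024 - 36787 = -35763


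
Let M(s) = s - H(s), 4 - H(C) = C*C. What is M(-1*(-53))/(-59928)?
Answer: -1429/29964 ≈ -0.047691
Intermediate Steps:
H(C) = 4 - C² (H(C) = 4 - C*C = 4 - C²)
M(s) = -4 + s + s² (M(s) = s - (4 - s²) = s + (-4 + s²) = -4 + s + s²)
M(-1*(-53))/(-59928) = (-4 - 1*(-53) + (-1*(-53))²)/(-59928) = (-4 + 53 + 53²)*(-1/59928) = (-4 + 53 + 2809)*(-1/59928) = 2858*(-1/59928) = -1429/29964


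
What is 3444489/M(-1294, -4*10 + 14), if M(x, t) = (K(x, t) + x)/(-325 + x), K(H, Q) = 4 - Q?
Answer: 5576627691/1264 ≈ 4.4119e+6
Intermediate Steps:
M(x, t) = (4 + x - t)/(-325 + x) (M(x, t) = ((4 - t) + x)/(-325 + x) = (4 + x - t)/(-325 + x))
3444489/M(-1294, -4*10 + 14) = 3444489/(((4 - 1294 - (-4*10 + 14))/(-325 - 1294))) = 3444489/(((4 - 1294 - (-40 + 14))/(-1619))) = 3444489/((-(4 - 1294 - 1*(-26))/1619)) = 3444489/((-(4 - 1294 + 26)/1619)) = 3444489/((-1/1619*(-1264))) = 3444489/(1264/1619) = 3444489*(1619/1264) = 5576627691/1264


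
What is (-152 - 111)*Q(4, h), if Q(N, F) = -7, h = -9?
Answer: 1841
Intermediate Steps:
(-152 - 111)*Q(4, h) = (-152 - 111)*(-7) = -263*(-7) = 1841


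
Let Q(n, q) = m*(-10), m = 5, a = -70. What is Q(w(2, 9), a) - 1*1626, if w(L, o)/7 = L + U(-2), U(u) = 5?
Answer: -1676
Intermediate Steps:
w(L, o) = 35 + 7*L (w(L, o) = 7*(L + 5) = 7*(5 + L) = 35 + 7*L)
Q(n, q) = -50 (Q(n, q) = 5*(-10) = -50)
Q(w(2, 9), a) - 1*1626 = -50 - 1*1626 = -50 - 1626 = -1676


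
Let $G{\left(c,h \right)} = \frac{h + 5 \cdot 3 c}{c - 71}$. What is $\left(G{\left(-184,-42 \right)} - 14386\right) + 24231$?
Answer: $\frac{837759}{85} \approx 9856.0$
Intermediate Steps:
$G{\left(c,h \right)} = \frac{h + 15 c}{-71 + c}$
$\left(G{\left(-184,-42 \right)} - 14386\right) + 24231 = \left(\frac{-42 + 15 \left(-184\right)}{-71 - 184} - 14386\right) + 24231 = \left(\frac{-42 - 2760}{-255} - 14386\right) + 24231 = \left(\left(- \frac{1}{255}\right) \left(-2802\right) - 14386\right) + 24231 = \left(\frac{934}{85} - 14386\right) + 24231 = - \frac{1221876}{85} + 24231 = \frac{837759}{85}$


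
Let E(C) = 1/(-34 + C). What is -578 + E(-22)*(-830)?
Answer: -15769/28 ≈ -563.18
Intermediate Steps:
-578 + E(-22)*(-830) = -578 - 830/(-34 - 22) = -578 - 830/(-56) = -578 - 1/56*(-830) = -578 + 415/28 = -15769/28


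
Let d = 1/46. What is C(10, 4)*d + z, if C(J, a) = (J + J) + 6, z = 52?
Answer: 1209/23 ≈ 52.565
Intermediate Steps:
C(J, a) = 6 + 2*J (C(J, a) = 2*J + 6 = 6 + 2*J)
d = 1/46 ≈ 0.021739
C(10, 4)*d + z = (6 + 2*10)*(1/46) + 52 = (6 + 20)*(1/46) + 52 = 26*(1/46) + 52 = 13/23 + 52 = 1209/23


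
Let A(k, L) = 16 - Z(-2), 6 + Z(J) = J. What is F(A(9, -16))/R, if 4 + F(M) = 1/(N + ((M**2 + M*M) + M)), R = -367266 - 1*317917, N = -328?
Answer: 3391/581035184 ≈ 5.8361e-6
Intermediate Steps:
Z(J) = -6 + J
A(k, L) = 24 (A(k, L) = 16 - (-6 - 2) = 16 - 1*(-8) = 16 + 8 = 24)
R = -685183 (R = -367266 - 317917 = -685183)
F(M) = -4 + 1/(-328 + M + 2*M**2) (F(M) = -4 + 1/(-328 + ((M**2 + M*M) + M)) = -4 + 1/(-328 + ((M**2 + M**2) + M)) = -4 + 1/(-328 + (2*M**2 + M)) = -4 + 1/(-328 + (M + 2*M**2)) = -4 + 1/(-328 + M + 2*M**2))
F(A(9, -16))/R = ((1313 - 8*24**2 - 4*24)/(-328 + 24 + 2*24**2))/(-685183) = ((1313 - 8*576 - 96)/(-328 + 24 + 2*576))*(-1/685183) = ((1313 - 4608 - 96)/(-328 + 24 + 1152))*(-1/685183) = (-3391/848)*(-1/685183) = ((1/848)*(-3391))*(-1/685183) = -3391/848*(-1/685183) = 3391/581035184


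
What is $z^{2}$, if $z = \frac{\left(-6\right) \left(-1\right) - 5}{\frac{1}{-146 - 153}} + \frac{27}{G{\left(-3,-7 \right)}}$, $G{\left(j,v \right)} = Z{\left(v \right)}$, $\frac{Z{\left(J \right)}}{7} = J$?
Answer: $\frac{215443684}{2401} \approx 89731.0$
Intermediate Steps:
$Z{\left(J \right)} = 7 J$
$G{\left(j,v \right)} = 7 v$
$z = - \frac{14678}{49}$ ($z = \frac{\left(-6\right) \left(-1\right) - 5}{\frac{1}{-146 - 153}} + \frac{27}{7 \left(-7\right)} = \frac{6 - 5}{\frac{1}{-299}} + \frac{27}{-49} = 1 \frac{1}{- \frac{1}{299}} + 27 \left(- \frac{1}{49}\right) = 1 \left(-299\right) - \frac{27}{49} = -299 - \frac{27}{49} = - \frac{14678}{49} \approx -299.55$)
$z^{2} = \left(- \frac{14678}{49}\right)^{2} = \frac{215443684}{2401}$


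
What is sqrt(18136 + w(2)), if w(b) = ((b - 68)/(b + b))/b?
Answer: sqrt(72511)/2 ≈ 134.64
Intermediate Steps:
w(b) = (-68 + b)/(2*b**2) (w(b) = ((-68 + b)/((2*b)))/b = ((-68 + b)*(1/(2*b)))/b = ((-68 + b)/(2*b))/b = (-68 + b)/(2*b**2))
sqrt(18136 + w(2)) = sqrt(18136 + (1/2)*(-68 + 2)/2**2) = sqrt(18136 + (1/2)*(1/4)*(-66)) = sqrt(18136 - 33/4) = sqrt(72511/4) = sqrt(72511)/2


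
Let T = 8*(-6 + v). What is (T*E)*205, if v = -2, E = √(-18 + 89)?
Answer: -13120*√71 ≈ -1.1055e+5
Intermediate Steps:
E = √71 ≈ 8.4261
T = -64 (T = 8*(-6 - 2) = 8*(-8) = -64)
(T*E)*205 = -64*√71*205 = -13120*√71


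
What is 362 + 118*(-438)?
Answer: -51322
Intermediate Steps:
362 + 118*(-438) = 362 - 51684 = -51322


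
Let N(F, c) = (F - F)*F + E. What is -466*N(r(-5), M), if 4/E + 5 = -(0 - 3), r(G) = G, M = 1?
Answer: 932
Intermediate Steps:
E = -2 (E = 4/(-5 - (0 - 3)) = 4/(-5 - 1*(-3)) = 4/(-5 + 3) = 4/(-2) = 4*(-½) = -2)
N(F, c) = -2 (N(F, c) = (F - F)*F - 2 = 0*F - 2 = 0 - 2 = -2)
-466*N(r(-5), M) = -466*(-2) = 932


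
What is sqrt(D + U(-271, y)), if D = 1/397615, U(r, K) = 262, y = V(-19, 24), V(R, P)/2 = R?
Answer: sqrt(41421594712565)/397615 ≈ 16.186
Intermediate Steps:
V(R, P) = 2*R
y = -38 (y = 2*(-19) = -38)
D = 1/397615 ≈ 2.5150e-6
sqrt(D + U(-271, y)) = sqrt(1/397615 + 262) = sqrt(104175131/397615) = sqrt(41421594712565)/397615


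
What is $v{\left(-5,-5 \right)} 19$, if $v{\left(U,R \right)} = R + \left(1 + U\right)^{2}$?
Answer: $209$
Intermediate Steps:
$v{\left(-5,-5 \right)} 19 = \left(-5 + \left(1 - 5\right)^{2}\right) 19 = \left(-5 + \left(-4\right)^{2}\right) 19 = \left(-5 + 16\right) 19 = 11 \cdot 19 = 209$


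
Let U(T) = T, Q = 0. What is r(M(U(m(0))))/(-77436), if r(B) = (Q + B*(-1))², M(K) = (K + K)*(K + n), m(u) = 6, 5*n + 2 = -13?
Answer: -4/239 ≈ -0.016736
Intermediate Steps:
n = -3 (n = -⅖ + (⅕)*(-13) = -⅖ - 13/5 = -3)
M(K) = 2*K*(-3 + K) (M(K) = (K + K)*(K - 3) = (2*K)*(-3 + K) = 2*K*(-3 + K))
r(B) = B² (r(B) = (0 + B*(-1))² = (0 - B)² = (-B)² = B²)
r(M(U(m(0))))/(-77436) = (2*6*(-3 + 6))²/(-77436) = (2*6*3)²*(-1/77436) = 36²*(-1/77436) = 1296*(-1/77436) = -4/239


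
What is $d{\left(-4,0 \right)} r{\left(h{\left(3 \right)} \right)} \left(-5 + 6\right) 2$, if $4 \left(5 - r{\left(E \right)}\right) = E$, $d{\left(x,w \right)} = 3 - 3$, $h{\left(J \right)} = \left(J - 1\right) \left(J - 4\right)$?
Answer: $0$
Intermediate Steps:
$h{\left(J \right)} = \left(-1 + J\right) \left(-4 + J\right)$
$d{\left(x,w \right)} = 0$
$r{\left(E \right)} = 5 - \frac{E}{4}$
$d{\left(-4,0 \right)} r{\left(h{\left(3 \right)} \right)} \left(-5 + 6\right) 2 = 0 \left(5 - \frac{4 + 3^{2} - 15}{4}\right) \left(-5 + 6\right) 2 = 0 \left(5 - \frac{4 + 9 - 15}{4}\right) 1 \cdot 2 = 0 \left(5 - - \frac{1}{2}\right) 2 = 0 \left(5 + \frac{1}{2}\right) 2 = 0 \cdot \frac{11}{2} \cdot 2 = 0 \cdot 2 = 0$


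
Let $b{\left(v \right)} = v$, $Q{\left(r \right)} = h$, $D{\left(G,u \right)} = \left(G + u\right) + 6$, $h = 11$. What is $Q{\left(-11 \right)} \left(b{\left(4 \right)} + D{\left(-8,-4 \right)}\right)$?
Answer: $-22$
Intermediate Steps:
$D{\left(G,u \right)} = 6 + G + u$
$Q{\left(r \right)} = 11$
$Q{\left(-11 \right)} \left(b{\left(4 \right)} + D{\left(-8,-4 \right)}\right) = 11 \left(4 - 6\right) = 11 \left(-2\right) = -22$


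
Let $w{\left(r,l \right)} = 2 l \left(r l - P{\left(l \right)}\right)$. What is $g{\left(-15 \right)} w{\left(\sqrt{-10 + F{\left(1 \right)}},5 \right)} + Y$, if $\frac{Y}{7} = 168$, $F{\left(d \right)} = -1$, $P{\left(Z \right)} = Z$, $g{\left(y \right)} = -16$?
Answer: $1976 - 800 i \sqrt{11} \approx 1976.0 - 2653.3 i$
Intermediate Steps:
$Y = 1176$ ($Y = 7 \cdot 168 = 1176$)
$w{\left(r,l \right)} = 2 l \left(- l + l r\right)$ ($w{\left(r,l \right)} = 2 l \left(r l - l\right) = 2 l \left(l r - l\right) = 2 l \left(- l + l r\right)$)
$g{\left(-15 \right)} w{\left(\sqrt{-10 + F{\left(1 \right)}},5 \right)} + Y = - 16 \cdot 2 \cdot 5^{2} \left(-1 + \sqrt{-10 - 1}\right) + 1176 = - 16 \cdot 2 \cdot 25 \left(-1 + \sqrt{-11}\right) + 1176 = - 16 \cdot 2 \cdot 25 \left(-1 + i \sqrt{11}\right) + 1176 = - 16 \left(-50 + 50 i \sqrt{11}\right) + 1176 = \left(800 - 800 i \sqrt{11}\right) + 1176 = 1976 - 800 i \sqrt{11}$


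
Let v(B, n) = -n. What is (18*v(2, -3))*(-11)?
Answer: -594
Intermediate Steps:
(18*v(2, -3))*(-11) = (18*(-1*(-3)))*(-11) = (18*3)*(-11) = 54*(-11) = -594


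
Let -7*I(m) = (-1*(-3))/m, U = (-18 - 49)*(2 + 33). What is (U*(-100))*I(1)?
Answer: -100500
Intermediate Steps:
U = -2345 (U = -67*35 = -2345)
I(m) = -3/(7*m) (I(m) = -(-1*(-3))/(7*m) = -3/(7*m))
(U*(-100))*I(1) = (-2345*(-100))*(-3/7/1) = 234500*(-3/7*1) = 234500*(-3/7) = -100500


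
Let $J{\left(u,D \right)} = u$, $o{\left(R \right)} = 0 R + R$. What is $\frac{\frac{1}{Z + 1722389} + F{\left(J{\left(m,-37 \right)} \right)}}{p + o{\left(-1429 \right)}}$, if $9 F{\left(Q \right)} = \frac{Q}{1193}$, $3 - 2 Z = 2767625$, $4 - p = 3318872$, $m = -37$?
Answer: $\frac{12516649}{12070315481179842} \approx 1.037 \cdot 10^{-9}$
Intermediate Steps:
$o{\left(R \right)} = R$ ($o{\left(R \right)} = 0 + R = R$)
$p = -3318868$ ($p = 4 - 3318872 = -3318868$)
$Z = -1383811$ ($Z = \frac{3}{2} - \frac{2767625}{2} = -1383811$)
$F{\left(Q \right)} = \frac{Q}{10737}$ ($F{\left(Q \right)} = \frac{Q \frac{1}{1193}}{9} = \frac{\frac{1}{1193} Q}{9} = \frac{Q}{10737}$)
$\frac{\frac{1}{Z + 1722389} + F{\left(J{\left(m,-37 \right)} \right)}}{p + o{\left(-1429 \right)}} = \frac{\frac{1}{-1383811 + 1722389} + \frac{1}{10737} \left(-37\right)}{-3318868 - 1429} = \frac{\frac{1}{338578} - \frac{37}{10737}}{-3320297} = \left(\frac{1}{338578} - \frac{37}{10737}\right) \left(- \frac{1}{3320297}\right) = \left(- \frac{12516649}{3635311986}\right) \left(- \frac{1}{3320297}\right) = \frac{12516649}{12070315481179842}$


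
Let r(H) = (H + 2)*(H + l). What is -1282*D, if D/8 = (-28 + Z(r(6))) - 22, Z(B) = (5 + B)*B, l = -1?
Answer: -17948000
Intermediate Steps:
r(H) = (-1 + H)*(2 + H) (r(H) = (H + 2)*(H - 1) = (2 + H)*(-1 + H) = (-1 + H)*(2 + H))
Z(B) = B*(5 + B)
D = 14000 (D = 8*((-28 + (-2 + 6 + 6**2)*(5 + (-2 + 6 + 6**2))) - 22) = 8*((-28 + (-2 + 6 + 36)*(5 + (-2 + 6 + 36))) - 22) = 8*((-28 + 40*(5 + 40)) - 22) = 8*((-28 + 40*45) - 22) = 8*((-28 + 1800) - 22) = 8*(1772 - 22) = 8*1750 = 14000)
-1282*D = -1282*14000 = -17948000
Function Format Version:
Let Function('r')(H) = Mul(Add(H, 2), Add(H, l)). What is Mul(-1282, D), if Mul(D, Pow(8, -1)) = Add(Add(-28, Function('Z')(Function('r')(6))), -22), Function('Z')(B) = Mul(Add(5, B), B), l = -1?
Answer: -17948000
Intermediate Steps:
Function('r')(H) = Mul(Add(-1, H), Add(2, H)) (Function('r')(H) = Mul(Add(H, 2), Add(H, -1)) = Mul(Add(2, H), Add(-1, H)) = Mul(Add(-1, H), Add(2, H)))
Function('Z')(B) = Mul(B, Add(5, B))
D = 14000 (D = Mul(8, Add(Add(-28, Mul(Add(-2, 6, Pow(6, 2)), Add(5, Add(-2, 6, Pow(6, 2))))), -22)) = Mul(8, Add(Add(-28, Mul(Add(-2, 6, 36), Add(5, Add(-2, 6, 36)))), -22)) = Mul(8, Add(Add(-28, Mul(40, Add(5, 40))), -22)) = Mul(8, Add(Add(-28, Mul(40, 45)), -22)) = Mul(8, Add(Add(-28, 1800), -22)) = Mul(8, Add(1772, -22)) = Mul(8, 1750) = 14000)
Mul(-1282, D) = Mul(-1282, 14000) = -17948000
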